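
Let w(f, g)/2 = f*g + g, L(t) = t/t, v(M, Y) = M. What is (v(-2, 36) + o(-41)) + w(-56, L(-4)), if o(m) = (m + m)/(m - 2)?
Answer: -4734/43 ≈ -110.09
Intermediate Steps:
o(m) = 2*m/(-2 + m) (o(m) = (2*m)/(-2 + m) = 2*m/(-2 + m))
L(t) = 1
w(f, g) = 2*g + 2*f*g (w(f, g) = 2*(f*g + g) = 2*(g + f*g) = 2*g + 2*f*g)
(v(-2, 36) + o(-41)) + w(-56, L(-4)) = (-2 + 2*(-41)/(-2 - 41)) + 2*1*(1 - 56) = (-2 + 2*(-41)/(-43)) + 2*1*(-55) = (-2 + 2*(-41)*(-1/43)) - 110 = (-2 + 82/43) - 110 = -4/43 - 110 = -4734/43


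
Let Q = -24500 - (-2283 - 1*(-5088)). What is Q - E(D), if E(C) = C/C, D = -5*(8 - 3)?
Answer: -27306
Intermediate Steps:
D = -25 (D = -5*5 = -25)
E(C) = 1
Q = -27305 (Q = -24500 - (-2283 + 5088) = -24500 - 1*2805 = -24500 - 2805 = -27305)
Q - E(D) = -27305 - 1*1 = -27305 - 1 = -27306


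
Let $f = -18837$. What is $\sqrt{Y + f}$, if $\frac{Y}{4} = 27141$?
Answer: $\sqrt{89727} \approx 299.54$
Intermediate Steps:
$Y = 108564$ ($Y = 4 \cdot 27141 = 108564$)
$\sqrt{Y + f} = \sqrt{108564 - 18837} = \sqrt{89727}$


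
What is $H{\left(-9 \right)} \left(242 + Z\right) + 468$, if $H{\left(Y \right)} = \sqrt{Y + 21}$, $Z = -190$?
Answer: $468 + 104 \sqrt{3} \approx 648.13$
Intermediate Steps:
$H{\left(Y \right)} = \sqrt{21 + Y}$
$H{\left(-9 \right)} \left(242 + Z\right) + 468 = \sqrt{21 - 9} \left(242 - 190\right) + 468 = \sqrt{12} \cdot 52 + 468 = 2 \sqrt{3} \cdot 52 + 468 = 104 \sqrt{3} + 468 = 468 + 104 \sqrt{3}$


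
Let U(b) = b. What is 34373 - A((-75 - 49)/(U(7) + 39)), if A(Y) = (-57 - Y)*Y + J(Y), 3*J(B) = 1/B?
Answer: 3367705661/98394 ≈ 34227.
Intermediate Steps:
J(B) = 1/(3*B) (J(B) = (1/B)/3 = 1/(3*B))
A(Y) = 1/(3*Y) + Y*(-57 - Y) (A(Y) = (-57 - Y)*Y + 1/(3*Y) = Y*(-57 - Y) + 1/(3*Y) = 1/(3*Y) + Y*(-57 - Y))
34373 - A((-75 - 49)/(U(7) + 39)) = 34373 - (-((-75 - 49)/(7 + 39))² - 57*(-75 - 49)/(7 + 39) + 1/(3*(((-75 - 49)/(7 + 39))))) = 34373 - (-(-124/46)² - (-7068)/46 + 1/(3*((-124/46)))) = 34373 - (-(-124*1/46)² - (-7068)/46 + 1/(3*((-124*1/46)))) = 34373 - (-(-62/23)² - 57*(-62/23) + 1/(3*(-62/23))) = 34373 - (-1*3844/529 + 3534/23 + (⅓)*(-23/62)) = 34373 - (-3844/529 + 3534/23 - 23/186) = 34373 - 1*14391301/98394 = 34373 - 14391301/98394 = 3367705661/98394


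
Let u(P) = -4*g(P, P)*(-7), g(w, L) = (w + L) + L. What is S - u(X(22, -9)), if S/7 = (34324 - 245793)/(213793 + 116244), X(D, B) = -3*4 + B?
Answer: 580704985/330037 ≈ 1759.5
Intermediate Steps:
g(w, L) = w + 2*L (g(w, L) = (L + w) + L = w + 2*L)
X(D, B) = -12 + B
S = -1480283/330037 (S = 7*((34324 - 245793)/(213793 + 116244)) = 7*(-211469/330037) = -1480283/330037 ≈ -4.4852)
u(P) = 84*P (u(P) = -4*(P + 2*P)*(-7) = -12*P*(-7) = 84*P)
S - u(X(22, -9)) = -1480283/330037 - 84*(-12 - 9) = -1480283/330037 - 84*(-21) = -1480283/330037 - 1*(-1764) = -1480283/330037 + 1764 = 580704985/330037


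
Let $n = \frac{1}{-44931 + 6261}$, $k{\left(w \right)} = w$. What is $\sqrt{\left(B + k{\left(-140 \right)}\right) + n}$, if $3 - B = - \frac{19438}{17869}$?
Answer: $\frac{i \sqrt{64894419017018267370}}{690994230} \approx 11.658 i$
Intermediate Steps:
$B = \frac{73045}{17869}$ ($B = 3 - - \frac{19438}{17869} = 3 + \frac{19438}{17869} = \frac{73045}{17869} \approx 4.0878$)
$n = - \frac{1}{38670}$ ($n = \frac{1}{-38670} = - \frac{1}{38670} \approx -2.586 \cdot 10^{-5}$)
$\sqrt{\left(B + k{\left(-140 \right)}\right) + n} = \sqrt{\left(\frac{73045}{17869} - 140\right) - \frac{1}{38670}} = \sqrt{- \frac{2428615}{17869} - \frac{1}{38670}} = \sqrt{- \frac{93914559919}{690994230}} = \frac{i \sqrt{64894419017018267370}}{690994230}$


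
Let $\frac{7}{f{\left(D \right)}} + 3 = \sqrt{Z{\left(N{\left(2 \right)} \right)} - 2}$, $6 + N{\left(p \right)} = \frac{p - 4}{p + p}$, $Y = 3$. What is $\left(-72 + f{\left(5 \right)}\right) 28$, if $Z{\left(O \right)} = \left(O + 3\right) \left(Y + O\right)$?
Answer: $- \frac{7728}{5} + \frac{392 \sqrt{41}}{5} \approx -1043.6$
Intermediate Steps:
$N{\left(p \right)} = -6 + \frac{-4 + p}{2 p}$ ($N{\left(p \right)} = -6 + \frac{p - 4}{p + p} = -6 + \frac{-4 + p}{2 p}$)
$Z{\left(O \right)} = \left(3 + O\right)^{2}$ ($Z{\left(O \right)} = \left(O + 3\right) \left(3 + O\right) = \left(3 + O\right) \left(3 + O\right) = \left(3 + O\right)^{2}$)
$f{\left(D \right)} = \frac{7}{-3 + \frac{\sqrt{41}}{2}}$ ($f{\left(D \right)} = \frac{7}{-3 + \sqrt{\left(9 + \left(- \frac{11}{2} - \frac{2}{2}\right)^{2} + 6 \left(- \frac{11}{2} - \frac{2}{2}\right)\right) - 2}} = \frac{7}{-3 + \sqrt{\left(9 + \left(- \frac{11}{2} - 1\right)^{2} + 6 \left(- \frac{11}{2} - 1\right)\right) - 2}} = \frac{7}{-3 + \sqrt{\left(9 + \left(- \frac{13}{2}\right)^{2} + 6 \left(- \frac{13}{2}\right)\right) - 2}} = \frac{7}{-3 + \sqrt{\left(9 + \frac{169}{4} - 39\right) - 2}} = \frac{7}{-3 + \sqrt{\frac{49}{4} - 2}} = \frac{7}{-3 + \sqrt{\frac{41}{4}}} = \frac{7}{-3 + \frac{\sqrt{41}}{2}}$)
$\left(-72 + f{\left(5 \right)}\right) 28 = \left(-72 + \left(\frac{84}{5} + \frac{14 \sqrt{41}}{5}\right)\right) 28 = \left(- \frac{276}{5} + \frac{14 \sqrt{41}}{5}\right) 28 = - \frac{7728}{5} + \frac{392 \sqrt{41}}{5}$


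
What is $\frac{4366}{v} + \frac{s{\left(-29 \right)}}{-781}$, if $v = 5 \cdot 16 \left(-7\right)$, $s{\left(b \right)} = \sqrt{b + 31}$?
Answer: $- \frac{2183}{280} - \frac{\sqrt{2}}{781} \approx -7.7982$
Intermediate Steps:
$s{\left(b \right)} = \sqrt{31 + b}$
$v = -560$ ($v = 80 \left(-7\right) = -560$)
$\frac{4366}{v} + \frac{s{\left(-29 \right)}}{-781} = \frac{4366}{-560} + \frac{\sqrt{31 - 29}}{-781} = 4366 \left(- \frac{1}{560}\right) + \sqrt{2} \left(- \frac{1}{781}\right) = - \frac{2183}{280} - \frac{\sqrt{2}}{781}$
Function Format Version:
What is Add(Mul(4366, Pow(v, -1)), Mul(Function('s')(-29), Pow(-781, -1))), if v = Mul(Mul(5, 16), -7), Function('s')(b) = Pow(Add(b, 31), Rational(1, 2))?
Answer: Add(Rational(-2183, 280), Mul(Rational(-1, 781), Pow(2, Rational(1, 2)))) ≈ -7.7982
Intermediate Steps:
Function('s')(b) = Pow(Add(31, b), Rational(1, 2))
v = -560 (v = Mul(80, -7) = -560)
Add(Mul(4366, Pow(v, -1)), Mul(Function('s')(-29), Pow(-781, -1))) = Add(Mul(4366, Pow(-560, -1)), Mul(Pow(Add(31, -29), Rational(1, 2)), Pow(-781, -1))) = Add(Mul(4366, Rational(-1, 560)), Mul(Pow(2, Rational(1, 2)), Rational(-1, 781))) = Add(Rational(-2183, 280), Mul(Rational(-1, 781), Pow(2, Rational(1, 2))))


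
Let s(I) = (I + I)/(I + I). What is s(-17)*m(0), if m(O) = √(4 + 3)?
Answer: √7 ≈ 2.6458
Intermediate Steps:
s(I) = 1 (s(I) = (2*I)/((2*I)) = (2*I)*(1/(2*I)) = 1)
m(O) = √7
s(-17)*m(0) = 1*√7 = √7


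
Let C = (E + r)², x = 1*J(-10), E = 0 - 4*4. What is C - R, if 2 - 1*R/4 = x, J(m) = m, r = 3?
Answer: 121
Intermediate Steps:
E = -16 (E = 0 - 16 = -16)
x = -10 (x = 1*(-10) = -10)
R = 48 (R = 8 - 4*(-10) = 8 + 40 = 48)
C = 169 (C = (-16 + 3)² = (-13)² = 169)
C - R = 169 - 1*48 = 169 - 48 = 121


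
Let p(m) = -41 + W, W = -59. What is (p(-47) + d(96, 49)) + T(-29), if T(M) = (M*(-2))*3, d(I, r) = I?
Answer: 170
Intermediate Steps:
T(M) = -6*M (T(M) = -2*M*3 = -6*M)
p(m) = -100 (p(m) = -41 - 59 = -100)
(p(-47) + d(96, 49)) + T(-29) = (-100 + 96) - 6*(-29) = -4 + 174 = 170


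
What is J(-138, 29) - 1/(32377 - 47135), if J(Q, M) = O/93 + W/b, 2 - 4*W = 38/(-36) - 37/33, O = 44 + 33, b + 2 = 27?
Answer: 3939490123/4529230200 ≈ 0.86979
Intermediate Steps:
b = 25 (b = -2 + 27 = 25)
O = 77
W = 827/792 (W = ½ - (38/(-36) - 37/33)/4 = ½ - (38*(-1/36) - 37*1/33)/4 = ½ - (-19/18 - 37/33)/4 = ½ - ¼*(-431/198) = ½ + 431/792 = 827/792 ≈ 1.0442)
J(Q, M) = 533837/613800 (J(Q, M) = 77/93 + (827/792)/25 = 77*(1/93) + (827/792)*(1/25) = 77/93 + 827/19800 = 533837/613800)
J(-138, 29) - 1/(32377 - 47135) = 533837/613800 - 1/(32377 - 47135) = 533837/613800 - 1/(-14758) = 533837/613800 - 1*(-1/14758) = 533837/613800 + 1/14758 = 3939490123/4529230200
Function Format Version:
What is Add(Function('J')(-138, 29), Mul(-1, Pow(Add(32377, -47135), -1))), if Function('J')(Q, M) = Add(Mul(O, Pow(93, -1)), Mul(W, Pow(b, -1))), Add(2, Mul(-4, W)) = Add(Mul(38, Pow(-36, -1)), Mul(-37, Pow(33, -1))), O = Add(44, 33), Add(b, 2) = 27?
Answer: Rational(3939490123, 4529230200) ≈ 0.86979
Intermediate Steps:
b = 25 (b = Add(-2, 27) = 25)
O = 77
W = Rational(827, 792) (W = Add(Rational(1, 2), Mul(Rational(-1, 4), Add(Mul(38, Pow(-36, -1)), Mul(-37, Pow(33, -1))))) = Add(Rational(1, 2), Mul(Rational(-1, 4), Add(Mul(38, Rational(-1, 36)), Mul(-37, Rational(1, 33))))) = Add(Rational(1, 2), Mul(Rational(-1, 4), Add(Rational(-19, 18), Rational(-37, 33)))) = Add(Rational(1, 2), Mul(Rational(-1, 4), Rational(-431, 198))) = Add(Rational(1, 2), Rational(431, 792)) = Rational(827, 792) ≈ 1.0442)
Function('J')(Q, M) = Rational(533837, 613800) (Function('J')(Q, M) = Add(Mul(77, Pow(93, -1)), Mul(Rational(827, 792), Pow(25, -1))) = Add(Mul(77, Rational(1, 93)), Mul(Rational(827, 792), Rational(1, 25))) = Add(Rational(77, 93), Rational(827, 19800)) = Rational(533837, 613800))
Add(Function('J')(-138, 29), Mul(-1, Pow(Add(32377, -47135), -1))) = Add(Rational(533837, 613800), Mul(-1, Pow(Add(32377, -47135), -1))) = Add(Rational(533837, 613800), Mul(-1, Pow(-14758, -1))) = Add(Rational(533837, 613800), Mul(-1, Rational(-1, 14758))) = Add(Rational(533837, 613800), Rational(1, 14758)) = Rational(3939490123, 4529230200)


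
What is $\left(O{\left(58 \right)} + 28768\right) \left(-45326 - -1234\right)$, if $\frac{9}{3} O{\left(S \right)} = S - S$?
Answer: $-1268438656$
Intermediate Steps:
$O{\left(S \right)} = 0$ ($O{\left(S \right)} = \frac{S - S}{3} = \frac{1}{3} \cdot 0 = 0$)
$\left(O{\left(58 \right)} + 28768\right) \left(-45326 - -1234\right) = \left(0 + 28768\right) \left(-45326 - -1234\right) = 28768 \left(-45326 + \left(-3677 + 4911\right)\right) = 28768 \left(-45326 + 1234\right) = 28768 \left(-44092\right) = -1268438656$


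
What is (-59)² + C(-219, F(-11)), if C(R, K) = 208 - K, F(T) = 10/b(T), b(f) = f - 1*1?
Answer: 22139/6 ≈ 3689.8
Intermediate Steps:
b(f) = -1 + f (b(f) = f - 1 = -1 + f)
F(T) = 10/(-1 + T)
(-59)² + C(-219, F(-11)) = (-59)² + (208 - 10/(-1 - 11)) = 3481 + (208 - 10/(-12)) = 3481 + (208 - 10*(-1)/12) = 3481 + (208 - 1*(-⅚)) = 3481 + (208 + ⅚) = 3481 + 1253/6 = 22139/6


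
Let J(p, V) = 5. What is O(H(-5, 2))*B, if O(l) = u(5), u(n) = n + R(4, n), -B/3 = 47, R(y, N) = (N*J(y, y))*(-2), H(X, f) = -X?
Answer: 6345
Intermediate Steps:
R(y, N) = -10*N (R(y, N) = (N*5)*(-2) = (5*N)*(-2) = -10*N)
B = -141 (B = -3*47 = -141)
u(n) = -9*n (u(n) = n - 10*n = -9*n)
O(l) = -45 (O(l) = -9*5 = -45)
O(H(-5, 2))*B = -45*(-141) = 6345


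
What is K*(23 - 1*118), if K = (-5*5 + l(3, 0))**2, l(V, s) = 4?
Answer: -41895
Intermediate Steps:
K = 441 (K = (-5*5 + 4)**2 = (-25 + 4)**2 = (-21)**2 = 441)
K*(23 - 1*118) = 441*(23 - 1*118) = 441*(23 - 118) = 441*(-95) = -41895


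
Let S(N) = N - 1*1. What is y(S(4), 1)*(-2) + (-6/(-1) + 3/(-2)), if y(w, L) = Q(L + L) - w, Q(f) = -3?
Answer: 33/2 ≈ 16.500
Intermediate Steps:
S(N) = -1 + N (S(N) = N - 1 = -1 + N)
y(w, L) = -3 - w
y(S(4), 1)*(-2) + (-6/(-1) + 3/(-2)) = (-3 - (-1 + 4))*(-2) + (-6/(-1) + 3/(-2)) = (-3 - 1*3)*(-2) + (-6*(-1) + 3*(-½)) = (-3 - 3)*(-2) + (6 - 3/2) = -6*(-2) + 9/2 = 12 + 9/2 = 33/2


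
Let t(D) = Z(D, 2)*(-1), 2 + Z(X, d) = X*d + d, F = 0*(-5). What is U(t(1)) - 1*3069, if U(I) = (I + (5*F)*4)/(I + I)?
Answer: -6137/2 ≈ -3068.5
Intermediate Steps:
F = 0
Z(X, d) = -2 + d + X*d (Z(X, d) = -2 + (X*d + d) = -2 + (d + X*d) = -2 + d + X*d)
t(D) = -2*D (t(D) = (-2 + 2 + D*2)*(-1) = (-2 + 2 + 2*D)*(-1) = (2*D)*(-1) = -2*D)
U(I) = 1/2 (U(I) = (I + (5*0)*4)/(I + I) = (I + 0*4)/((2*I)) = (I + 0)*(1/(2*I)) = I*(1/(2*I)) = 1/2)
U(t(1)) - 1*3069 = 1/2 - 1*3069 = 1/2 - 3069 = -6137/2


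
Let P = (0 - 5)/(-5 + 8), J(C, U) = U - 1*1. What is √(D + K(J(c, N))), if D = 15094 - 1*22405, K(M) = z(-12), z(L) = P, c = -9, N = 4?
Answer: I*√65814/3 ≈ 85.514*I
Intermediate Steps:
J(C, U) = -1 + U (J(C, U) = U - 1 = -1 + U)
P = -5/3 ≈ -1.6667
z(L) = -5/3
K(M) = -5/3
D = -7311 (D = 15094 - 22405 = -7311)
√(D + K(J(c, N))) = √(-7311 - 5/3) = √(-21938/3) = I*√65814/3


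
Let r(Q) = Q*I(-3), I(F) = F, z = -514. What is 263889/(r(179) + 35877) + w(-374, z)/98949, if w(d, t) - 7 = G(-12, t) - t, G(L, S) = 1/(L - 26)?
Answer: 2903329319/388539740 ≈ 7.4724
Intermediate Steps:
G(L, S) = 1/(-26 + L)
w(d, t) = 265/38 - t (w(d, t) = 7 + (1/(-26 - 12) - t) = 7 + (1/(-38) - t) = 7 + (-1/38 - t) = 265/38 - t)
r(Q) = -3*Q (r(Q) = Q*(-3) = -3*Q)
263889/(r(179) + 35877) + w(-374, z)/98949 = 263889/(-3*179 + 35877) + (265/38 - 1*(-514))/98949 = 263889/(-537 + 35877) + (265/38 + 514)*(1/98949) = 263889/35340 + (19797/38)*(1/98949) = 263889*(1/35340) + 6599/1253354 = 87963/11780 + 6599/1253354 = 2903329319/388539740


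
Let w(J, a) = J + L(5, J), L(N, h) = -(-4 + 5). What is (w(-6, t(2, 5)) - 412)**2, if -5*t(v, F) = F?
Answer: 175561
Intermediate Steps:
L(N, h) = -1 (L(N, h) = -1*1 = -1)
t(v, F) = -F/5
w(J, a) = -1 + J (w(J, a) = J - 1 = -1 + J)
(w(-6, t(2, 5)) - 412)**2 = ((-1 - 6) - 412)**2 = (-7 - 412)**2 = (-419)**2 = 175561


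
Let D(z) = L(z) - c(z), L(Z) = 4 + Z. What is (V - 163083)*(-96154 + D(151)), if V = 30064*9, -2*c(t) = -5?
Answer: -20638978479/2 ≈ -1.0319e+10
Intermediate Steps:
c(t) = 5/2 (c(t) = -½*(-5) = 5/2)
V = 270576
D(z) = 3/2 + z (D(z) = (4 + z) - 1*5/2 = (4 + z) - 5/2 = 3/2 + z)
(V - 163083)*(-96154 + D(151)) = (270576 - 163083)*(-96154 + (3/2 + 151)) = 107493*(-96154 + 305/2) = 107493*(-192003/2) = -20638978479/2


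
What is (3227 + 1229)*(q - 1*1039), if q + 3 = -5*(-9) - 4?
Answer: -4460456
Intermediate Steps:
q = 38 (q = -3 + (-5*(-9) - 4) = -3 + (45 - 4) = -3 + 41 = 38)
(3227 + 1229)*(q - 1*1039) = (3227 + 1229)*(38 - 1*1039) = 4456*(38 - 1039) = 4456*(-1001) = -4460456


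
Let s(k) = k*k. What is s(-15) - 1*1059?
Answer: -834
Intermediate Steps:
s(k) = k²
s(-15) - 1*1059 = (-15)² - 1*1059 = 225 - 1059 = -834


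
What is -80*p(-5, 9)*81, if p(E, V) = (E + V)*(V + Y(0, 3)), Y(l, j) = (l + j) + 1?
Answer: -336960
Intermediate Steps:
Y(l, j) = 1 + j + l (Y(l, j) = (j + l) + 1 = 1 + j + l)
p(E, V) = (4 + V)*(E + V) (p(E, V) = (E + V)*(V + (1 + 3 + 0)) = (E + V)*(V + 4) = (E + V)*(4 + V) = (4 + V)*(E + V))
-80*p(-5, 9)*81 = -80*(9² + 4*(-5) + 4*9 - 5*9)*81 = -80*(81 - 20 + 36 - 45)*81 = -80*52*81 = -4160*81 = -336960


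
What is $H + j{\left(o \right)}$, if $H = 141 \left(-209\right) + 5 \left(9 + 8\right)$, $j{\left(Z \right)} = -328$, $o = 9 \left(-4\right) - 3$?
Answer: $-29712$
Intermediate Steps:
$o = -39$ ($o = -36 - 3 = -39$)
$H = -29384$ ($H = -29469 + 5 \cdot 17 = -29469 + 85 = -29384$)
$H + j{\left(o \right)} = -29384 - 328 = -29712$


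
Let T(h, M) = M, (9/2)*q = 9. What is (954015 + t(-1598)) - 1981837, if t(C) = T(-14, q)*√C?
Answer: -1027822 + 2*I*√1598 ≈ -1.0278e+6 + 79.95*I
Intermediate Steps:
q = 2 (q = (2/9)*9 = 2)
t(C) = 2*√C
(954015 + t(-1598)) - 1981837 = (954015 + 2*√(-1598)) - 1981837 = (954015 + 2*(I*√1598)) - 1981837 = (954015 + 2*I*√1598) - 1981837 = -1027822 + 2*I*√1598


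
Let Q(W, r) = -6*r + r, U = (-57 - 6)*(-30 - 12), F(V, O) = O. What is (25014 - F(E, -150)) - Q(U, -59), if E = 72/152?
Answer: 24869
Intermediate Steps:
E = 9/19 (E = 72*(1/152) = 9/19 ≈ 0.47368)
U = 2646 (U = -63*(-42) = 2646)
Q(W, r) = -5*r
(25014 - F(E, -150)) - Q(U, -59) = (25014 - 1*(-150)) - (-5)*(-59) = (25014 + 150) - 1*295 = 25164 - 295 = 24869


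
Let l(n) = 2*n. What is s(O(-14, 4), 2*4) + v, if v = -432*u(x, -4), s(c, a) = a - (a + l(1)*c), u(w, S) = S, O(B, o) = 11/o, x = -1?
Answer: 3445/2 ≈ 1722.5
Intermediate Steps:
s(c, a) = -2*c (s(c, a) = a - (a + (2*1)*c) = a - (a + 2*c) = a + (-a - 2*c) = -2*c)
v = 1728 (v = -432*(-4) = 1728)
s(O(-14, 4), 2*4) + v = -22/4 + 1728 = -2*11/4 + 1728 = -11/2 + 1728 = 3445/2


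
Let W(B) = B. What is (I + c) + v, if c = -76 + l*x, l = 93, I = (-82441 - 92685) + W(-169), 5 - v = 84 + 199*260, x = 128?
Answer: -215286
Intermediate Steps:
v = -51819 (v = 5 - (84 + 199*260) = 5 - (84 + 51740) = 5 - 1*51824 = 5 - 51824 = -51819)
I = -175295 (I = (-82441 - 92685) - 169 = -175126 - 169 = -175295)
c = 11828 (c = -76 + 93*128 = -76 + 11904 = 11828)
(I + c) + v = (-175295 + 11828) - 51819 = -163467 - 51819 = -215286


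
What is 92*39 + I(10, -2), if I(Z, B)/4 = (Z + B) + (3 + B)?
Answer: 3624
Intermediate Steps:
I(Z, B) = 12 + 4*Z + 8*B (I(Z, B) = 4*((Z + B) + (3 + B)) = 4*((B + Z) + (3 + B)) = 4*(3 + Z + 2*B) = 12 + 4*Z + 8*B)
92*39 + I(10, -2) = 92*39 + (12 + 4*10 + 8*(-2)) = 3588 + (12 + 40 - 16) = 3588 + 36 = 3624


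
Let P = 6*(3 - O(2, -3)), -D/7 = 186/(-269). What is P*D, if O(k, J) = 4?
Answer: -7812/269 ≈ -29.041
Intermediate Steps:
D = 1302/269 (D = -1302/(-269) = -1302*(-1)/269 = -7*(-186/269) = 1302/269 ≈ 4.8401)
P = -6 (P = 6*(3 - 1*4) = 6*(3 - 4) = 6*(-1) = -6)
P*D = -6*1302/269 = -7812/269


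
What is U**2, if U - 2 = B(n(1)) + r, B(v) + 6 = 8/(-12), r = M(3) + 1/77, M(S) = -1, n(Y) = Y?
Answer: 1705636/53361 ≈ 31.964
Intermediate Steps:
r = -76/77 (r = -1 + 1/77 = -76/77 ≈ -0.98701)
B(v) = -20/3 (B(v) = -6 + 8/(-12) = -6 + 8*(-1/12) = -6 - 2/3 = -20/3)
U = -1306/231 (U = 2 + (-20/3 - 76/77) = 2 - 1768/231 = -1306/231 ≈ -5.6537)
U**2 = (-1306/231)**2 = 1705636/53361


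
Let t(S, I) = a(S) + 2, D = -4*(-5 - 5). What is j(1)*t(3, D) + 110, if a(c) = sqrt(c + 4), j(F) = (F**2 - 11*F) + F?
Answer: 92 - 9*sqrt(7) ≈ 68.188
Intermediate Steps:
j(F) = F**2 - 10*F
a(c) = sqrt(4 + c)
D = 40 (D = -4*(-10) = 40)
t(S, I) = 2 + sqrt(4 + S) (t(S, I) = sqrt(4 + S) + 2 = 2 + sqrt(4 + S))
j(1)*t(3, D) + 110 = (1*(-10 + 1))*(2 + sqrt(4 + 3)) + 110 = (1*(-9))*(2 + sqrt(7)) + 110 = -9*(2 + sqrt(7)) + 110 = (-18 - 9*sqrt(7)) + 110 = 92 - 9*sqrt(7)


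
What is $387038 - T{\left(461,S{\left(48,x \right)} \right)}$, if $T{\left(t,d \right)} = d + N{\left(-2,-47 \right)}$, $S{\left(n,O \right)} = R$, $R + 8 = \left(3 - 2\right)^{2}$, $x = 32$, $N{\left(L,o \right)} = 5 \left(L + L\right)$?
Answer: $387065$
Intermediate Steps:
$N{\left(L,o \right)} = 10 L$ ($N{\left(L,o \right)} = 5 \cdot 2 L = 10 L$)
$R = -7$ ($R = -8 + \left(3 - 2\right)^{2} = -8 + 1^{2} = -8 + 1 = -7$)
$S{\left(n,O \right)} = -7$
$T{\left(t,d \right)} = -20 + d$ ($T{\left(t,d \right)} = d + 10 \left(-2\right) = d - 20 = -20 + d$)
$387038 - T{\left(461,S{\left(48,x \right)} \right)} = 387038 - \left(-20 - 7\right) = 387038 - -27 = 387038 + 27 = 387065$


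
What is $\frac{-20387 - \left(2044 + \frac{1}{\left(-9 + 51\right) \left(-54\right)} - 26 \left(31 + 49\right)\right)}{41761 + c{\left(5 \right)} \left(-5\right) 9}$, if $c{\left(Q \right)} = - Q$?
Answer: $- \frac{46156067}{95224248} \approx -0.48471$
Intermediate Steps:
$\frac{-20387 - \left(2044 + \frac{1}{\left(-9 + 51\right) \left(-54\right)} - 26 \left(31 + 49\right)\right)}{41761 + c{\left(5 \right)} \left(-5\right) 9} = \frac{-20387 - \left(2044 + \frac{1}{\left(-9 + 51\right) \left(-54\right)} - 26 \left(31 + 49\right)\right)}{41761 + \left(-1\right) 5 \left(-5\right) 9} = \frac{-20387 + \left(\left(-2044 - \frac{1}{42 \left(-54\right)}\right) + 26 \cdot 80\right)}{41761 + \left(-5\right) \left(-5\right) 9} = \frac{-20387 + \left(\left(-2044 - \frac{1}{-2268}\right) + 2080\right)}{41761 + 25 \cdot 9} = \frac{-20387 + \left(\left(-2044 - - \frac{1}{2268}\right) + 2080\right)}{41761 + 225} = \frac{-20387 + \left(\left(-2044 + \frac{1}{2268}\right) + 2080\right)}{41986} = \left(-20387 + \left(- \frac{4635791}{2268} + 2080\right)\right) \frac{1}{41986} = \left(-20387 + \frac{81649}{2268}\right) \frac{1}{41986} = \left(- \frac{46156067}{2268}\right) \frac{1}{41986} = - \frac{46156067}{95224248}$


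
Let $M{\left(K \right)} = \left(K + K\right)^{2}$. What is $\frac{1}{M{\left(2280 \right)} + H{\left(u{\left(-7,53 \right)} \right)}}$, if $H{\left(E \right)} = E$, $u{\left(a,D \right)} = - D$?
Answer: $\frac{1}{20793547} \approx 4.8092 \cdot 10^{-8}$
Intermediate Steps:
$M{\left(K \right)} = 4 K^{2}$ ($M{\left(K \right)} = \left(2 K\right)^{2} = 4 K^{2}$)
$\frac{1}{M{\left(2280 \right)} + H{\left(u{\left(-7,53 \right)} \right)}} = \frac{1}{4 \cdot 2280^{2} - 53} = \frac{1}{4 \cdot 5198400 - 53} = \frac{1}{20793600 - 53} = \frac{1}{20793547}$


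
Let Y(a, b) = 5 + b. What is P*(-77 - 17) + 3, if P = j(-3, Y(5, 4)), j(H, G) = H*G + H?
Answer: 2823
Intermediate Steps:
j(H, G) = H + G*H (j(H, G) = G*H + H = H + G*H)
P = -30 (P = -3*(1 + (5 + 4)) = -3*(1 + 9) = -3*10 = -30)
P*(-77 - 17) + 3 = -30*(-77 - 17) + 3 = -30*(-94) + 3 = 2820 + 3 = 2823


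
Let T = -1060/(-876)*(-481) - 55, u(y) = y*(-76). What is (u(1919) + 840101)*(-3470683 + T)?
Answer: -175929140894453/73 ≈ -2.4100e+12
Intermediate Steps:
u(y) = -76*y
T = -139510/219 (T = -1060*(-1/876)*(-481) - 55 = (265/219)*(-481) - 55 = -127465/219 - 55 = -139510/219 ≈ -637.03)
(u(1919) + 840101)*(-3470683 + T) = (-76*1919 + 840101)*(-3470683 - 139510/219) = (-145844 + 840101)*(-760219087/219) = 694257*(-760219087/219) = -175929140894453/73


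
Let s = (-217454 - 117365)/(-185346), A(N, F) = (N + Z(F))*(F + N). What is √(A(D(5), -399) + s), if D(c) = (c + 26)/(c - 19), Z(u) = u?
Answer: √614442965190527/61782 ≈ 401.22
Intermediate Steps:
D(c) = (26 + c)/(-19 + c)
A(N, F) = (F + N)² (A(N, F) = (N + F)*(F + N) = (F + N)*(F + N) = (F + N)²)
s = 334819/185346 (s = -334819*(-1/185346) = 334819/185346 ≈ 1.8065)
√(A(D(5), -399) + s) = √(((-399)² + ((26 + 5)/(-19 + 5))² + 2*(-399)*((26 + 5)/(-19 + 5))) + 334819/185346) = √((159201 + (31/(-14))² + 2*(-399)*(31/(-14))) + 334819/185346) = √((159201 + (-1/14*31)² + 2*(-399)*(-1/14*31)) + 334819/185346) = √((159201 + (-31/14)² + 2*(-399)*(-31/14)) + 334819/185346) = √((159201 + 961/196 + 1767) + 334819/185346) = √(31550689/196 + 334819/185346) = √(417704259137/2594844) = √614442965190527/61782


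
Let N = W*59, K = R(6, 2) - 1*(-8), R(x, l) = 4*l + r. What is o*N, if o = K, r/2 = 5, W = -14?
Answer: -21476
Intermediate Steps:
r = 10 (r = 2*5 = 10)
R(x, l) = 10 + 4*l (R(x, l) = 4*l + 10 = 10 + 4*l)
K = 26 (K = (10 + 4*2) - 1*(-8) = (10 + 8) + 8 = 18 + 8 = 26)
o = 26
N = -826 (N = -14*59 = -826)
o*N = 26*(-826) = -21476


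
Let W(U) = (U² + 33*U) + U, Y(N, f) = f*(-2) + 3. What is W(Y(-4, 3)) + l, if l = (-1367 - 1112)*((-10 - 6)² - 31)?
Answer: -557868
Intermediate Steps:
Y(N, f) = 3 - 2*f (Y(N, f) = -2*f + 3 = 3 - 2*f)
W(U) = U² + 34*U
l = -557775 (l = -2479*((-16)² - 31) = -2479*(256 - 31) = -2479*225 = -557775)
W(Y(-4, 3)) + l = (3 - 2*3)*(34 + (3 - 2*3)) - 557775 = (3 - 6)*(34 + (3 - 6)) - 557775 = -3*(34 - 3) - 557775 = -3*31 - 557775 = -93 - 557775 = -557868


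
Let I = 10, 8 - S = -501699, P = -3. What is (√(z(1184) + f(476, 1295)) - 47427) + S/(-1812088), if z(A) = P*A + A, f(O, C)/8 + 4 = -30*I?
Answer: -85942399283/1812088 + 40*I*√3 ≈ -47427.0 + 69.282*I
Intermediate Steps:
S = 501707 (S = 8 - 1*(-501699) = 8 + 501699 = 501707)
f(O, C) = -2432 (f(O, C) = -32 + 8*(-30*10) = -32 + 8*(-300) = -32 - 2400 = -2432)
z(A) = -2*A (z(A) = -3*A + A = -2*A)
(√(z(1184) + f(476, 1295)) - 47427) + S/(-1812088) = (√(-2*1184 - 2432) - 47427) + 501707/(-1812088) = (√(-2368 - 2432) - 47427) + 501707*(-1/1812088) = (√(-4800) - 47427) - 501707/1812088 = (40*I*√3 - 47427) - 501707/1812088 = (-47427 + 40*I*√3) - 501707/1812088 = -85942399283/1812088 + 40*I*√3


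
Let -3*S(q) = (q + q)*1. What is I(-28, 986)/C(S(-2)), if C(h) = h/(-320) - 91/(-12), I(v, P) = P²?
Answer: 13725120/107 ≈ 1.2827e+5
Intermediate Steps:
S(q) = -2*q/3 (S(q) = -(q + q)/3 = -2*q/3)
C(h) = 91/12 - h/320 (C(h) = h*(-1/320) - 91*(-1/12) = -h/320 + 91/12 = 91/12 - h/320)
I(-28, 986)/C(S(-2)) = 986²/(91/12 - (-1)*(-2)/480) = 972196/(91/12 - 1/320*4/3) = 972196/(91/12 - 1/240) = 972196/(1819/240) = 972196*(240/1819) = 13725120/107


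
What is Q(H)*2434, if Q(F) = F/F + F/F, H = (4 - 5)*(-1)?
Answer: 4868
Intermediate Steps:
H = 1 (H = -1*(-1) = 1)
Q(F) = 2 (Q(F) = 1 + 1 = 2)
Q(H)*2434 = 2*2434 = 4868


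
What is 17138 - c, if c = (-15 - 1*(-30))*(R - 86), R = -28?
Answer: 18848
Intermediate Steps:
c = -1710 (c = (-15 - 1*(-30))*(-28 - 86) = (-15 + 30)*(-114) = 15*(-114) = -1710)
17138 - c = 17138 - 1*(-1710) = 17138 + 1710 = 18848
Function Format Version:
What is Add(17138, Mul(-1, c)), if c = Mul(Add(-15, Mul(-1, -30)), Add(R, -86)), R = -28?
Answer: 18848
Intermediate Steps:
c = -1710 (c = Mul(Add(-15, Mul(-1, -30)), Add(-28, -86)) = Mul(Add(-15, 30), -114) = Mul(15, -114) = -1710)
Add(17138, Mul(-1, c)) = Add(17138, Mul(-1, -1710)) = Add(17138, 1710) = 18848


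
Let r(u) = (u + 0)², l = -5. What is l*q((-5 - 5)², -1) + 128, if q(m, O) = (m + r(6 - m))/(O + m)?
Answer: -32008/99 ≈ -323.31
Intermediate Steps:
r(u) = u²
q(m, O) = (m + (6 - m)²)/(O + m)
l*q((-5 - 5)², -1) + 128 = -5*((-5 - 5)² + (-6 + (-5 - 5)²)²)/(-1 + (-5 - 5)²) + 128 = -5*((-10)² + (-6 + (-10)²)²)/(-1 + (-10)²) + 128 = -5*(100 + (-6 + 100)²)/(-1 + 100) + 128 = -5*(100 + 94²)/99 + 128 = -5*(100 + 8836)/99 + 128 = -5*8936/99 + 128 = -44680/99 + 128 = -32008/99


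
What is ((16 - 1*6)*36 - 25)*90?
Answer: 30150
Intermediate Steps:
((16 - 1*6)*36 - 25)*90 = ((16 - 6)*36 - 25)*90 = (10*36 - 25)*90 = (360 - 25)*90 = 335*90 = 30150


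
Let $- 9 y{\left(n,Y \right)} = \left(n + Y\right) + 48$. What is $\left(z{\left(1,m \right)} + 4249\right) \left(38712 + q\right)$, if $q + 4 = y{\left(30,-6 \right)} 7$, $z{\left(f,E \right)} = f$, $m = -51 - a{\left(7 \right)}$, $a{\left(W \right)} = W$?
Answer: $164271000$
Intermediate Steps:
$y{\left(n,Y \right)} = - \frac{16}{3} - \frac{Y}{9} - \frac{n}{9}$ ($y{\left(n,Y \right)} = - \frac{\left(n + Y\right) + 48}{9} = - \frac{\left(Y + n\right) + 48}{9} = - \frac{48 + Y + n}{9} = - \frac{16}{3} - \frac{Y}{9} - \frac{n}{9}$)
$m = -58$ ($m = -51 - 7 = -58$)
$q = -60$ ($q = -4 + \left(- \frac{16}{3} - - \frac{2}{3} - \frac{10}{3}\right) 7 = -4 + \left(- \frac{16}{3} + \frac{2}{3} - \frac{10}{3}\right) 7 = -4 - 56 = -60$)
$\left(z{\left(1,m \right)} + 4249\right) \left(38712 + q\right) = \left(1 + 4249\right) \left(38712 - 60\right) = 4250 \cdot 38652 = 164271000$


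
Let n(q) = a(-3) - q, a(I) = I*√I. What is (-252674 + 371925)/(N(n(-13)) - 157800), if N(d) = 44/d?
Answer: -922055529307/1220096029684 - 3935283*I*√3/1220096029684 ≈ -0.75572 - 5.5865e-6*I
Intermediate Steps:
a(I) = I^(3/2)
n(q) = -q - 3*I*√3 (n(q) = (-3)^(3/2) - q = -3*I*√3 - q = -q - 3*I*√3)
(-252674 + 371925)/(N(n(-13)) - 157800) = (-252674 + 371925)/(44/(-1*(-13) - 3*I*√3) - 157800) = 119251/(44/(13 - 3*I*√3) - 157800) = 119251/(-157800 + 44/(13 - 3*I*√3))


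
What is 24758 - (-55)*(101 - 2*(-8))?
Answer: 31193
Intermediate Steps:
24758 - (-55)*(101 - 2*(-8)) = 24758 - (-55)*(101 + 16) = 24758 - (-55)*117 = 24758 - 1*(-6435) = 24758 + 6435 = 31193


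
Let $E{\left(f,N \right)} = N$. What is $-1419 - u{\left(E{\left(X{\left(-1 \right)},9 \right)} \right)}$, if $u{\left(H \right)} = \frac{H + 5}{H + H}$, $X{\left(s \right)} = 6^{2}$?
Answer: $- \frac{12778}{9} \approx -1419.8$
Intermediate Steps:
$X{\left(s \right)} = 36$
$u{\left(H \right)} = \frac{5 + H}{2 H}$
$-1419 - u{\left(E{\left(X{\left(-1 \right)},9 \right)} \right)} = -1419 - \frac{5 + 9}{2 \cdot 9} = -1419 - \frac{1}{2} \cdot \frac{1}{9} \cdot 14 = -1419 - \frac{7}{9} = - \frac{12778}{9}$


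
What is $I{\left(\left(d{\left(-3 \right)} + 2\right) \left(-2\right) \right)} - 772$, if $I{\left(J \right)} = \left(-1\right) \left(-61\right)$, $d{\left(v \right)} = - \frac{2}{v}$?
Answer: $-711$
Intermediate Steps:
$I{\left(J \right)} = 61$
$I{\left(\left(d{\left(-3 \right)} + 2\right) \left(-2\right) \right)} - 772 = 61 - 772 = -711$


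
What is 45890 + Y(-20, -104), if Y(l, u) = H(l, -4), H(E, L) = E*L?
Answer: 45970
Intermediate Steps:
Y(l, u) = -4*l (Y(l, u) = l*(-4) = -4*l)
45890 + Y(-20, -104) = 45890 - 4*(-20) = 45890 + 80 = 45970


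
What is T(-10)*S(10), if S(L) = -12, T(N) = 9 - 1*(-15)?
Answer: -288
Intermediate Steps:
T(N) = 24 (T(N) = 9 + 15 = 24)
T(-10)*S(10) = 24*(-12) = -288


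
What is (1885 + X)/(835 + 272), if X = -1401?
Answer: 484/1107 ≈ 0.43722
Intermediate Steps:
(1885 + X)/(835 + 272) = (1885 - 1401)/(835 + 272) = 484/1107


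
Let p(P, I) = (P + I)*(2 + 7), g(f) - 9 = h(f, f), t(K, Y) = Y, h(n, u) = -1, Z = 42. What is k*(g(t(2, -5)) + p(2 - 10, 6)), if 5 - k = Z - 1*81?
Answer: -440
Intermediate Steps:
g(f) = 8 (g(f) = 9 - 1 = 8)
p(P, I) = 9*I + 9*P (p(P, I) = (I + P)*9 = 9*I + 9*P)
k = 44 (k = 5 - (42 - 1*81) = 5 - (42 - 81) = 5 - 1*(-39) = 5 + 39 = 44)
k*(g(t(2, -5)) + p(2 - 10, 6)) = 44*(8 + (9*6 + 9*(2 - 10))) = 44*(8 + (54 + 9*(-8))) = 44*(8 + (54 - 72)) = 44*(8 - 18) = 44*(-10) = -440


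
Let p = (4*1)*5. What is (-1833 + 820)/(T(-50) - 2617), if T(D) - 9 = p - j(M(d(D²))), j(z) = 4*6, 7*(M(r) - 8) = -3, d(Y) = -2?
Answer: 1013/2612 ≈ 0.38783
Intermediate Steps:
M(r) = 53/7 (M(r) = 8 + (⅐)*(-3) = 8 - 3/7 = 53/7)
j(z) = 24
p = 20 (p = 4*5 = 20)
T(D) = 5 (T(D) = 9 + (20 - 1*24) = 9 + (20 - 24) = 9 - 4 = 5)
(-1833 + 820)/(T(-50) - 2617) = (-1833 + 820)/(5 - 2617) = -1013/(-2612) = -1013*(-1/2612) = 1013/2612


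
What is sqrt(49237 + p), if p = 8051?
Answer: 2*sqrt(14322) ≈ 239.35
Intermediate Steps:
sqrt(49237 + p) = sqrt(49237 + 8051) = sqrt(57288) = 2*sqrt(14322)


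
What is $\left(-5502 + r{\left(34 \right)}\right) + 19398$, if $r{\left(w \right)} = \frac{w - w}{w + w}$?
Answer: $13896$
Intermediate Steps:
$r{\left(w \right)} = 0$ ($r{\left(w \right)} = \frac{0}{2 w} = 0 \frac{1}{2 w} = 0$)
$\left(-5502 + r{\left(34 \right)}\right) + 19398 = \left(-5502 + 0\right) + 19398 = -5502 + 19398 = 13896$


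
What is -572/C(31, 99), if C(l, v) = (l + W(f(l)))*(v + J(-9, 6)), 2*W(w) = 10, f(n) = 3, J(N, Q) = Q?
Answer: -143/945 ≈ -0.15132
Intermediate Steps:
W(w) = 5 (W(w) = (½)*10 = 5)
C(l, v) = (5 + l)*(6 + v) (C(l, v) = (l + 5)*(v + 6) = (5 + l)*(6 + v))
-572/C(31, 99) = -572/(30 + 5*99 + 6*31 + 31*99) = -572/(30 + 495 + 186 + 3069) = -572/3780 = -572*1/3780 = -143/945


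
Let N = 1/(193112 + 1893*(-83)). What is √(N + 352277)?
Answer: √456373461689566/35993 ≈ 593.53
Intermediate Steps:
N = 1/35993 (N = 1/(193112 - 157119) = 1/35993 ≈ 2.7783e-5)
√(N + 352277) = √(1/35993 + 352277) = √(12679506062/35993) = √456373461689566/35993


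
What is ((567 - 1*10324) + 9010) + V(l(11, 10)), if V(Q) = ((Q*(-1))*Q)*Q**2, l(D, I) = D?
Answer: -15388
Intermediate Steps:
V(Q) = -Q**4 (V(Q) = ((-Q)*Q)*Q**2 = (-Q**2)*Q**2 = -Q**4)
((567 - 1*10324) + 9010) + V(l(11, 10)) = ((567 - 1*10324) + 9010) - 1*11**4 = ((567 - 10324) + 9010) - 1*14641 = (-9757 + 9010) - 14641 = -747 - 14641 = -15388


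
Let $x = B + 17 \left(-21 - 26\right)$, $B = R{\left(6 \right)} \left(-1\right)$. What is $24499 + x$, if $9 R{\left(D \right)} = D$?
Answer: $\frac{71098}{3} \approx 23699.0$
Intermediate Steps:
$R{\left(D \right)} = \frac{D}{9}$
$B = - \frac{2}{3}$ ($B = \frac{1}{9} \cdot 6 \left(-1\right) = \frac{2}{3} \left(-1\right) = - \frac{2}{3} \approx -0.66667$)
$x = - \frac{2399}{3}$ ($x = - \frac{2}{3} + 17 \left(-21 - 26\right) = - \frac{2}{3} + 17 \left(-47\right) = - \frac{2}{3} - 799 = - \frac{2399}{3} \approx -799.67$)
$24499 + x = 24499 - \frac{2399}{3} = \frac{71098}{3}$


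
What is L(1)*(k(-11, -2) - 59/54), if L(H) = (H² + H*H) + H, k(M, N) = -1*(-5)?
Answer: 211/18 ≈ 11.722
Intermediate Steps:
k(M, N) = 5
L(H) = H + 2*H² (L(H) = (H² + H²) + H = 2*H² + H = H + 2*H²)
L(1)*(k(-11, -2) - 59/54) = (1*(1 + 2*1))*(5 - 59/54) = (1*(1 + 2))*(5 - 59*1/54) = (1*3)*(5 - 59/54) = 3*(211/54) = 211/18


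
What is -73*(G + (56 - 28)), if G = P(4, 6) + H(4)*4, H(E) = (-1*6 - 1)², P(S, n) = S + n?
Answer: -17082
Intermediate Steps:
H(E) = 49 (H(E) = (-6 - 1)² = (-7)² = 49)
G = 206 (G = (4 + 6) + 49*4 = 10 + 196 = 206)
-73*(G + (56 - 28)) = -73*(206 + (56 - 28)) = -73*(206 + 28) = -73*234 = -17082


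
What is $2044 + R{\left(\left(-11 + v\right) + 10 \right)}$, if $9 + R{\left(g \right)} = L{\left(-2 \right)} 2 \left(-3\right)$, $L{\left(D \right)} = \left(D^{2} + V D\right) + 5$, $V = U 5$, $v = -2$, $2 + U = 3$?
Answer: $2041$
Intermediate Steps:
$U = 1$ ($U = -2 + 3 = 1$)
$V = 5$ ($V = 1 \cdot 5 = 5$)
$L{\left(D \right)} = 5 + D^{2} + 5 D$ ($L{\left(D \right)} = \left(D^{2} + 5 D\right) + 5 = 5 + D^{2} + 5 D$)
$R{\left(g \right)} = -3$ ($R{\left(g \right)} = -9 + \left(5 + \left(-2\right)^{2} + 5 \left(-2\right)\right) 2 \left(-3\right) = -9 + \left(5 + 4 - 10\right) 2 \left(-3\right) = -9 + \left(-1\right) 2 \left(-3\right) = -9 - -6 = -9 + 6 = -3$)
$2044 + R{\left(\left(-11 + v\right) + 10 \right)} = 2044 - 3 = 2041$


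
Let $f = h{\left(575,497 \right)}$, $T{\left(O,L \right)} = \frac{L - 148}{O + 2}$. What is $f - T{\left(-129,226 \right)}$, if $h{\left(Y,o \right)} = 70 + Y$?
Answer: $\frac{81993}{127} \approx 645.61$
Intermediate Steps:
$T{\left(O,L \right)} = \frac{-148 + L}{2 + O}$
$f = 645$ ($f = 70 + 575 = 645$)
$f - T{\left(-129,226 \right)} = 645 - \frac{-148 + 226}{2 - 129} = 645 - \frac{1}{-127} \cdot 78 = 645 - \left(- \frac{1}{127}\right) 78 = 645 - - \frac{78}{127} = 645 + \frac{78}{127} = \frac{81993}{127}$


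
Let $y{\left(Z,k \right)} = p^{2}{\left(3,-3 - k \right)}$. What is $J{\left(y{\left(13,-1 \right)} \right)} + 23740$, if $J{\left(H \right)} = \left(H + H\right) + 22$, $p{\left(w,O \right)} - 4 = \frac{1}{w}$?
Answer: $\frac{214196}{9} \approx 23800.0$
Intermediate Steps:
$p{\left(w,O \right)} = 4 + \frac{1}{w}$
$y{\left(Z,k \right)} = \frac{169}{9}$ ($y{\left(Z,k \right)} = \left(4 + \frac{1}{3}\right)^{2} = \left(\frac{13}{3}\right)^{2} = \frac{169}{9}$)
$J{\left(H \right)} = 22 + 2 H$ ($J{\left(H \right)} = 2 H + 22 = 22 + 2 H$)
$J{\left(y{\left(13,-1 \right)} \right)} + 23740 = \left(22 + 2 \cdot \frac{169}{9}\right) + 23740 = \left(22 + \frac{338}{9}\right) + 23740 = \frac{536}{9} + 23740 = \frac{214196}{9}$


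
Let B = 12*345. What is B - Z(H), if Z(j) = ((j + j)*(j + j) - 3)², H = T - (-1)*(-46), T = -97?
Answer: -6690090709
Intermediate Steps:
H = -143 (H = -97 - (-1)*(-46) = -97 - 1*46 = -97 - 46 = -143)
B = 4140
Z(j) = (-3 + 4*j²)² (Z(j) = ((2*j)*(2*j) - 3)² = (4*j² - 3)² = (-3 + 4*j²)²)
B - Z(H) = 4140 - (-3 + 4*(-143)²)² = 4140 - (-3 + 4*20449)² = 4140 - (-3 + 81796)² = 4140 - 1*81793² = 4140 - 1*6690094849 = 4140 - 6690094849 = -6690090709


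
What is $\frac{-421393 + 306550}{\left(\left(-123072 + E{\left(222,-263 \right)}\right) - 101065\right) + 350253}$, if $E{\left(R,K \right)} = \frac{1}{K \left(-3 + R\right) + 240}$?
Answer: $- \frac{6587049951}{7233635411} \approx -0.91061$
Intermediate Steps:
$E{\left(R,K \right)} = \frac{1}{240 + K \left(-3 + R\right)}$
$\frac{-421393 + 306550}{\left(\left(-123072 + E{\left(222,-263 \right)}\right) - 101065\right) + 350253} = \frac{-421393 + 306550}{\left(\left(-123072 + \frac{1}{240 - -789 - 58386}\right) - 101065\right) + 350253} = - \frac{114843}{\left(\left(-123072 + \frac{1}{240 + 789 - 58386}\right) - 101065\right) + 350253} = - \frac{114843}{\left(\left(-123072 + \frac{1}{-57357}\right) - 101065\right) + 350253} = - \frac{114843}{\left(\left(-123072 - \frac{1}{57357}\right) - 101065\right) + 350253} = - \frac{114843}{\left(- \frac{7059040705}{57357} - 101065\right) + 350253} = - \frac{114843}{- \frac{12855825910}{57357} + 350253} = - \frac{114843}{\frac{7233635411}{57357}} = \left(-114843\right) \frac{57357}{7233635411} = - \frac{6587049951}{7233635411}$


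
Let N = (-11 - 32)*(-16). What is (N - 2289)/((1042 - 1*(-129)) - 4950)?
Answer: 1601/3779 ≈ 0.42366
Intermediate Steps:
N = 688 (N = -43*(-16) = 688)
(N - 2289)/((1042 - 1*(-129)) - 4950) = (688 - 2289)/((1042 - 1*(-129)) - 4950) = -1601/((1042 + 129) - 4950) = -1601/(1171 - 4950) = -1601/(-3779) = -1601*(-1/3779) = 1601/3779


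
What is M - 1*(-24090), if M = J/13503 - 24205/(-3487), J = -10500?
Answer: 54026997005/2242141 ≈ 24096.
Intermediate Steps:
M = 13820315/2242141 (M = -10500/13503 - 24205/(-3487) = -10500*1/13503 - 24205*(-1/3487) = -500/643 + 24205/3487 = 13820315/2242141 ≈ 6.1639)
M - 1*(-24090) = 13820315/2242141 - 1*(-24090) = 13820315/2242141 + 24090 = 54026997005/2242141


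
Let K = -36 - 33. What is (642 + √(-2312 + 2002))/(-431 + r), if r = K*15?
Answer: -321/733 - I*√310/1466 ≈ -0.43793 - 0.01201*I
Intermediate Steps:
K = -69
r = -1035 (r = -69*15 = -1035)
(642 + √(-2312 + 2002))/(-431 + r) = (642 + √(-2312 + 2002))/(-431 - 1035) = (642 + √(-310))/(-1466) = (642 + I*√310)*(-1/1466) = -321/733 - I*√310/1466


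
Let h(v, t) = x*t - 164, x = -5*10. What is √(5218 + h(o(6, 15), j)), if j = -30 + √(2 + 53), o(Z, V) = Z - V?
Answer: √(6554 - 50*√55) ≈ 78.633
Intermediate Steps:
x = -50
j = -30 + √55 ≈ -22.584
h(v, t) = -164 - 50*t (h(v, t) = -50*t - 164 = -164 - 50*t)
√(5218 + h(o(6, 15), j)) = √(5218 + (-164 - 50*(-30 + √55))) = √(5218 + (-164 + (1500 - 50*√55))) = √(5218 + (1336 - 50*√55)) = √(6554 - 50*√55)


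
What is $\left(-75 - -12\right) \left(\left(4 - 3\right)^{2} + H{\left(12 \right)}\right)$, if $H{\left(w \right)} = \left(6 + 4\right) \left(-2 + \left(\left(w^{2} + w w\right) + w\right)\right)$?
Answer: $-187803$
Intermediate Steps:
$H{\left(w \right)} = -20 + 10 w + 20 w^{2}$ ($H{\left(w \right)} = 10 \left(-2 + \left(\left(w^{2} + w^{2}\right) + w\right)\right) = 10 \left(-2 + \left(2 w^{2} + w\right)\right) = 10 \left(-2 + \left(w + 2 w^{2}\right)\right) = 10 \left(-2 + w + 2 w^{2}\right) = -20 + 10 w + 20 w^{2}$)
$\left(-75 - -12\right) \left(\left(4 - 3\right)^{2} + H{\left(12 \right)}\right) = \left(-75 - -12\right) \left(\left(4 - 3\right)^{2} + \left(-20 + 10 \cdot 12 + 20 \cdot 12^{2}\right)\right) = \left(-75 + 12\right) \left(1^{2} + \left(-20 + 120 + 20 \cdot 144\right)\right) = - 63 \left(1 + \left(-20 + 120 + 2880\right)\right) = - 63 \left(1 + 2980\right) = \left(-63\right) 2981 = -187803$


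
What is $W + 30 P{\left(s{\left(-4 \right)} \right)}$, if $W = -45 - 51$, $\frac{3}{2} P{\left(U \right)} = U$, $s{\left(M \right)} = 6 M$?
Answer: $-576$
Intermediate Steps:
$P{\left(U \right)} = \frac{2 U}{3}$
$W = -96$
$W + 30 P{\left(s{\left(-4 \right)} \right)} = -96 + 30 \frac{2 \cdot 6 \left(-4\right)}{3} = -96 + 30 \cdot \frac{2}{3} \left(-24\right) = -96 + 30 \left(-16\right) = -96 - 480 = -576$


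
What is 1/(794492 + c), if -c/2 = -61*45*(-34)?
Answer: 1/607832 ≈ 1.6452e-6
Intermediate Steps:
c = -186660 (c = -2*(-61*45)*(-34) = -(-5490)*(-34) = -2*93330 = -186660)
1/(794492 + c) = 1/(794492 - 186660) = 1/607832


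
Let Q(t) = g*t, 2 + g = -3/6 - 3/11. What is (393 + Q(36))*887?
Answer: 2860575/11 ≈ 2.6005e+5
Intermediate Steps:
g = -61/22 (g = -2 + (-3/6 - 3/11) = -2 + (-3*1/6 - 3*1/11) = -2 + (-1/2 - 3/11) = -2 - 17/22 = -61/22 ≈ -2.7727)
Q(t) = -61*t/22
(393 + Q(36))*887 = (393 - 61/22*36)*887 = (393 - 1098/11)*887 = (3225/11)*887 = 2860575/11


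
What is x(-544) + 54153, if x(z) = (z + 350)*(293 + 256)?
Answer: -52353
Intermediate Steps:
x(z) = 192150 + 549*z (x(z) = (350 + z)*549 = 192150 + 549*z)
x(-544) + 54153 = (192150 + 549*(-544)) + 54153 = (192150 - 298656) + 54153 = -106506 + 54153 = -52353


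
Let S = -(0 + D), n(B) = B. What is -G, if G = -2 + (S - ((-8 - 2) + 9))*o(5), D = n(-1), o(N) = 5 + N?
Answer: -18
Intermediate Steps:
D = -1
S = 1 (S = -(0 - 1) = -1*(-1) = 1)
G = 18 (G = -2 + (1 - ((-8 - 2) + 9))*(5 + 5) = -2 + (1 - (-10 + 9))*10 = -2 + (1 - 1*(-1))*10 = -2 + (1 + 1)*10 = -2 + 2*10 = -2 + 20 = 18)
-G = -1*18 = -18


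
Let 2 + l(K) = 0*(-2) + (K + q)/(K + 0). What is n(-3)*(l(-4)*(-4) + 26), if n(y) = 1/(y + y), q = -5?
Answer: -25/6 ≈ -4.1667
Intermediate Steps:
l(K) = -2 + (-5 + K)/K (l(K) = -2 + (0*(-2) + (K - 5)/(K + 0)) = -2 + (0 + (-5 + K)/K) = -2 + (-5 + K)/K)
n(y) = 1/(2*y)
n(-3)*(l(-4)*(-4) + 26) = ((1/2)/(-3))*(((-5 - 1*(-4))/(-4))*(-4) + 26) = ((1/2)*(-1/3))*(-(-5 + 4)/4*(-4) + 26) = -(-1/4*(-1)*(-4) + 26)/6 = -((1/4)*(-4) + 26)/6 = -(-1 + 26)/6 = -1/6*25 = -25/6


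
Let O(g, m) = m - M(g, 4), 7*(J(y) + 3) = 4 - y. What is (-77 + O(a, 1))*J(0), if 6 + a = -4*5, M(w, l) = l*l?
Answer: 1564/7 ≈ 223.43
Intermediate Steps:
J(y) = -17/7 - y/7 (J(y) = -3 + (4 - y)/7 = -3 + (4/7 - y/7) = -17/7 - y/7)
M(w, l) = l²
a = -26 (a = -6 - 4*5 = -6 - 20 = -26)
O(g, m) = -16 + m (O(g, m) = m - 1*4² = m - 1*16 = m - 16 = -16 + m)
(-77 + O(a, 1))*J(0) = (-77 + (-16 + 1))*(-17/7 - ⅐*0) = (-77 - 15)*(-17/7 + 0) = -92*(-17/7) = 1564/7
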